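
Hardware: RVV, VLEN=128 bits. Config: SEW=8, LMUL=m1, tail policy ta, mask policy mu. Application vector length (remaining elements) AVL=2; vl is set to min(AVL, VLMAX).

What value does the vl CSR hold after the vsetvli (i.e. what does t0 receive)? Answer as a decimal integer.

vl = 2

VLMAX = VLEN×LMUL/SEW = 128×1/8 = 16
AVL=2 ≤ VLMAX=16, so vl = 2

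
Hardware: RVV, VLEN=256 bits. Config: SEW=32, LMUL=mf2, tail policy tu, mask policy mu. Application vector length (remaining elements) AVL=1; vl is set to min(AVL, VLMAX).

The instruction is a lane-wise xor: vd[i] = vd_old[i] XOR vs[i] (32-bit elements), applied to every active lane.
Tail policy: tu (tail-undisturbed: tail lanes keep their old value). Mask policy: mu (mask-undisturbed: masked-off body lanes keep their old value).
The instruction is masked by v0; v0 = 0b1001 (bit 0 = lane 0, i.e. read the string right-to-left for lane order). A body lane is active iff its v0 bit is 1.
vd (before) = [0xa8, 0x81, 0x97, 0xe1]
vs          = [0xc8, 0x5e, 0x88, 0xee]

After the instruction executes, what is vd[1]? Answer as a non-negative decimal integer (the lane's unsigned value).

VLMAX = VLEN×LMUL/SEW = 256×1/2/32 = 4
vl = min(AVL, VLMAX) = min(1, 4) = 1
lane  0: xor(0xa8,0xc8) ⇒ 0x60
lane  1: tail/keep ⇒ 0x81
lane  2: tail/keep ⇒ 0x97
lane  3: tail/keep ⇒ 0xe1

vd[1] = 129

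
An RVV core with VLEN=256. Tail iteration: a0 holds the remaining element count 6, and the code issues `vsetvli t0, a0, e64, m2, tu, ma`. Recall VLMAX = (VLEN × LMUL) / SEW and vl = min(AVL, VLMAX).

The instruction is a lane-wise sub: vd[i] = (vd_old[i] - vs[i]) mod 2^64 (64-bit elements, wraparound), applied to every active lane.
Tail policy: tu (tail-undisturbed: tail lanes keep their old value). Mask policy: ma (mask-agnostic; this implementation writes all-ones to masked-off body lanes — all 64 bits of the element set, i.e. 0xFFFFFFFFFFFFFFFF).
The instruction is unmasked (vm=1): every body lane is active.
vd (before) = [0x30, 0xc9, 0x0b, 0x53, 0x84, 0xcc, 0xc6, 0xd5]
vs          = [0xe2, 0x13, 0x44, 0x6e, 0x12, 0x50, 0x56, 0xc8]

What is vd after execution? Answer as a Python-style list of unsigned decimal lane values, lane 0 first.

vd = [18446744073709551438, 182, 18446744073709551559, 18446744073709551589, 114, 124, 198, 213]

lanes per group: 256·2/64 = 8
AVL=6 ≤ VLMAX=8, so vl = 6
lane  0: sub(0x30,0xe2) ⇒ 0xffffffffffffff4e
lane  1: sub(0xc9,0x13) ⇒ 0xb6
lane  2: sub(0x0b,0x44) ⇒ 0xffffffffffffffc7
lane  3: sub(0x53,0x6e) ⇒ 0xffffffffffffffe5
lane  4: sub(0x84,0x12) ⇒ 0x72
lane  5: sub(0xcc,0x50) ⇒ 0x7c
lane  6: tail/keep ⇒ 0xc6
lane  7: tail/keep ⇒ 0xd5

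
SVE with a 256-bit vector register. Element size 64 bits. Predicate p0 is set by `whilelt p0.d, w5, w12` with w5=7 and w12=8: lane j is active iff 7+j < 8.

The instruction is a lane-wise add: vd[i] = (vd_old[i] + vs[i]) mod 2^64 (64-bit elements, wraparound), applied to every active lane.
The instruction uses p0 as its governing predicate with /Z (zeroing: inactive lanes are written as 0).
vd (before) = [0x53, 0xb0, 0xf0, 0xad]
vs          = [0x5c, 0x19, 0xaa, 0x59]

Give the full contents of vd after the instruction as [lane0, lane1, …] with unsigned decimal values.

vd = [175, 0, 0, 0]

256-bit reg / 64-bit elem → 4 lanes
whilelt: lane j active iff 7+j < 8 → j < 1 → 1 active
lane  0: add(0x53,0x5c) ⇒ 0xaf
lane  1: tail/zero ⇒ 0x00
lane  2: tail/zero ⇒ 0x00
lane  3: tail/zero ⇒ 0x00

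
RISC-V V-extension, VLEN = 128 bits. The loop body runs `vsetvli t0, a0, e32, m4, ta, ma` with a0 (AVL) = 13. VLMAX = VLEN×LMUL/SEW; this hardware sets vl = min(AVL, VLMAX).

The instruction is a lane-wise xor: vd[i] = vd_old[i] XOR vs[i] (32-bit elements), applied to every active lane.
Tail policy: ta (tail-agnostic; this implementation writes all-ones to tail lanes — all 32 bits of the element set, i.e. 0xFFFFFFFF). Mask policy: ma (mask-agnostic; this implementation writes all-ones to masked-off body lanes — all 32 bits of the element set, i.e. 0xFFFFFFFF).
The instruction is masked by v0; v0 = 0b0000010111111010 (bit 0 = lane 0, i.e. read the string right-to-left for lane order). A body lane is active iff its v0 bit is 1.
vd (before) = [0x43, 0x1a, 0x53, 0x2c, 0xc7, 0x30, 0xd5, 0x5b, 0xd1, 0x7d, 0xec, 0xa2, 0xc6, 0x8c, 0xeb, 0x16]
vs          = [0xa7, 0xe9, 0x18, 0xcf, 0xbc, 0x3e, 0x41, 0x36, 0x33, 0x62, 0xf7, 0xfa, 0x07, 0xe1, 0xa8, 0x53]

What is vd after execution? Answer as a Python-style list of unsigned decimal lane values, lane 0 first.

vd = [4294967295, 243, 4294967295, 227, 123, 14, 148, 109, 226, 4294967295, 27, 4294967295, 4294967295, 4294967295, 4294967295, 4294967295]

lanes per group: 128·4/32 = 16
AVL=13 ≤ VLMAX=16, so vl = 13
[0] mask-off/ones = 0xffffffff
[1] xor(0x1a,0xe9) = 0xf3
[2] mask-off/ones = 0xffffffff
[3] xor(0x2c,0xcf) = 0xe3
[4] xor(0xc7,0xbc) = 0x7b
[5] xor(0x30,0x3e) = 0x0e
[6] xor(0xd5,0x41) = 0x94
[7] xor(0x5b,0x36) = 0x6d
[8] xor(0xd1,0x33) = 0xe2
[9] mask-off/ones = 0xffffffff
[10] xor(0xec,0xf7) = 0x1b
[11] mask-off/ones = 0xffffffff
[12] mask-off/ones = 0xffffffff
[13] tail/ones = 0xffffffff
[14] tail/ones = 0xffffffff
[15] tail/ones = 0xffffffff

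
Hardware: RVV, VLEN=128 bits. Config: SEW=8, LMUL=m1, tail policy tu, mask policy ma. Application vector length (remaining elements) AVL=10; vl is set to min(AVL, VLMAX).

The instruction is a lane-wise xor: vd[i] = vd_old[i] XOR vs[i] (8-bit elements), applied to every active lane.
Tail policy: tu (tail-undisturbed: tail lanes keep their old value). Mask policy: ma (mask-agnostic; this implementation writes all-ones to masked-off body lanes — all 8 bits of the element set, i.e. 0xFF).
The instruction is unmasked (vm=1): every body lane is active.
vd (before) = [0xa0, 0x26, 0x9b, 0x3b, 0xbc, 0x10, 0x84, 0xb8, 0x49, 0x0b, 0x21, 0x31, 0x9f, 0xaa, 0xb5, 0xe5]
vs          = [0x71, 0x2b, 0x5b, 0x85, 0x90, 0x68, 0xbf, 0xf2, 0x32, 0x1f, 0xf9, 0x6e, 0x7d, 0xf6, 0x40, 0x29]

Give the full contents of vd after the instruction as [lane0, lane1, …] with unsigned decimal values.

vd = [209, 13, 192, 190, 44, 120, 59, 74, 123, 20, 33, 49, 159, 170, 181, 229]

VLMAX = VLEN×LMUL/SEW = 128×1/8 = 16
vl ← min(10, 16) = 10
vd[0] xor(0xa0,0x71) -> 0xd1
vd[1] xor(0x26,0x2b) -> 0x0d
vd[2] xor(0x9b,0x5b) -> 0xc0
vd[3] xor(0x3b,0x85) -> 0xbe
vd[4] xor(0xbc,0x90) -> 0x2c
vd[5] xor(0x10,0x68) -> 0x78
vd[6] xor(0x84,0xbf) -> 0x3b
vd[7] xor(0xb8,0xf2) -> 0x4a
vd[8] xor(0x49,0x32) -> 0x7b
vd[9] xor(0x0b,0x1f) -> 0x14
vd[10] tail/keep -> 0x21
vd[11] tail/keep -> 0x31
vd[12] tail/keep -> 0x9f
vd[13] tail/keep -> 0xaa
vd[14] tail/keep -> 0xb5
vd[15] tail/keep -> 0xe5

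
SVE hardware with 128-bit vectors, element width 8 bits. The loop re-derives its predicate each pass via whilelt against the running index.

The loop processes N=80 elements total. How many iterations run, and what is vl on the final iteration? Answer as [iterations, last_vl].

[iterations, last_vl] = [5, 16]

register lanes = 128/8 = 16
iterations = ceil(80/16) = 5; final-pass vl = 16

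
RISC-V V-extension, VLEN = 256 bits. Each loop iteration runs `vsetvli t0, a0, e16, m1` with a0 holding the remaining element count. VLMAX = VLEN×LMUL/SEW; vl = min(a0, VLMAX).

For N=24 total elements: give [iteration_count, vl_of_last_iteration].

[iterations, last_vl] = [2, 8]

VLMAX = VLEN×LMUL/SEW = 256×1/16 = 16
24 elements at 16/iter → 2 passes, remainder 8 on the last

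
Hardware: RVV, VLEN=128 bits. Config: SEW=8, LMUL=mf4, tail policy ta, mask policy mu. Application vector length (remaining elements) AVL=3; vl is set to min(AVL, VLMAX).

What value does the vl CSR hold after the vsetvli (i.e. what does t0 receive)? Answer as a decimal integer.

VLMAX = VLEN×LMUL/SEW = 128×1/4/8 = 4
AVL=3 ≤ VLMAX=4, so vl = 3

vl = 3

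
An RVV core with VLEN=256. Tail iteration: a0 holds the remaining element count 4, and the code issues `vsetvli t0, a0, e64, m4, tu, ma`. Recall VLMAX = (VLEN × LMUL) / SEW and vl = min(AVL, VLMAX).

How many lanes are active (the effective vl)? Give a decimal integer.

vl = 4

lanes per group: 256·4/64 = 16
vl ← min(4, 16) = 4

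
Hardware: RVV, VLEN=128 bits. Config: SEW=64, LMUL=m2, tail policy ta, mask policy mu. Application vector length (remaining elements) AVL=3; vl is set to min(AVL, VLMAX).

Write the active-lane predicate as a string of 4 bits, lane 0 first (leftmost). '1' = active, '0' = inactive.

VLMAX = VLEN×LMUL/SEW = 128×2/64 = 4
AVL=3 ≤ VLMAX=4, so vl = 3
bits (lane 0 leftmost): 1110

predicate = 1110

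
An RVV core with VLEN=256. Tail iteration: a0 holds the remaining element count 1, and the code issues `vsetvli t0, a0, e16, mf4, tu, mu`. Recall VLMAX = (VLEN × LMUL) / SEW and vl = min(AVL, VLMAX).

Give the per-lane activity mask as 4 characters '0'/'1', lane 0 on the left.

predicate = 1000

lanes per group: 256·1/4/16 = 4
vl = min(AVL, VLMAX) = min(1, 4) = 1
bits (lane 0 leftmost): 1000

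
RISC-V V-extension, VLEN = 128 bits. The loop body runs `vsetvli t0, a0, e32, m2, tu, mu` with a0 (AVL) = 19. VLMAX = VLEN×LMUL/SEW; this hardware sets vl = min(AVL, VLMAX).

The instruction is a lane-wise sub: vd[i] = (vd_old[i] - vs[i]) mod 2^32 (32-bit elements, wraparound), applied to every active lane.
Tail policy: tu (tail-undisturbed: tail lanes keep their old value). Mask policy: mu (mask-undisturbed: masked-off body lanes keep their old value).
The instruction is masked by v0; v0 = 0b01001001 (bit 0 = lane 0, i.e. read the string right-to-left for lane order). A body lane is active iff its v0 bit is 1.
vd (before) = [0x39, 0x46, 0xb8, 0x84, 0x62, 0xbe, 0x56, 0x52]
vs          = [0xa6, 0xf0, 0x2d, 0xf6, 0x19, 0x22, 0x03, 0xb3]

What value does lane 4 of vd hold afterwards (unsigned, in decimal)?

VLMAX = (128 × 2) / 32 = 8 lanes
vl = min(AVL, VLMAX) = min(19, 8) = 8
  i=0: sub(0x39,0xa6) → 4294967187
  i=1: mask-off/keep → 70
  i=2: mask-off/keep → 184
  i=3: sub(0x84,0xf6) → 4294967182
  i=4: mask-off/keep → 98
  i=5: mask-off/keep → 190
  i=6: sub(0x56,0x03) → 83
  i=7: mask-off/keep → 82

vd[4] = 98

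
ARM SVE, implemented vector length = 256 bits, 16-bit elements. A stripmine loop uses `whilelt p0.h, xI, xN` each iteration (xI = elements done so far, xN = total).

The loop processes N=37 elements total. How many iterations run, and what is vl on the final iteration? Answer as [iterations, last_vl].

register lanes = 256/16 = 16
iterations = ceil(37/16) = 3; final-pass vl = 5

[iterations, last_vl] = [3, 5]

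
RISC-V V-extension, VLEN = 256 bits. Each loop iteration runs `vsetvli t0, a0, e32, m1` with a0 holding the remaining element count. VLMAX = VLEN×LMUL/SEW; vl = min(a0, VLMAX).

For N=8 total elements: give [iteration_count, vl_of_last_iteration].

[iterations, last_vl] = [1, 8]

lanes per group: 256·1/32 = 8
N=8: ⌈8/8⌉ = 1 iters; last vl = 8 − 0×8 = 8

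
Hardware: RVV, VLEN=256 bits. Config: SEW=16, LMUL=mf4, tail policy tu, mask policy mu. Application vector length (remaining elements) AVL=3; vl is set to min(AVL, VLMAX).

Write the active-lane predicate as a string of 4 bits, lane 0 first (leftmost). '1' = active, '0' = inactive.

lanes per group: 256·1/4/16 = 4
AVL=3 ≤ VLMAX=4, so vl = 3
bits (lane 0 leftmost): 1110

predicate = 1110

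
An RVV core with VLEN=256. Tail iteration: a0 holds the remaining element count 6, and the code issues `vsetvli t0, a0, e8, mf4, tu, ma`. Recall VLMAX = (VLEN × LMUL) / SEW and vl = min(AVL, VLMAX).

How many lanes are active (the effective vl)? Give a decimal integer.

vl = 6

VLMAX = (256 × 1/4) / 8 = 8 lanes
vl ← min(6, 8) = 6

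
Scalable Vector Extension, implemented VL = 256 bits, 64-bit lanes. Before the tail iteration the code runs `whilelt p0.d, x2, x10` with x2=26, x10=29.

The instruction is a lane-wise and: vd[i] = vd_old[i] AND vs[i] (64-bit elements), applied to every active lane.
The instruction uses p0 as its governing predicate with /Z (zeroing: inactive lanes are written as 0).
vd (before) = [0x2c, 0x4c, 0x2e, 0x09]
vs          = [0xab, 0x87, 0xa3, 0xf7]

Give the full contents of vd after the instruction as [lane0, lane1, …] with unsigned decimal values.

256-bit reg / 64-bit elem → 4 lanes
p0[j] = (26+j < 29); true for j=0..2 → 3 lanes set
lane  0: and(0x2c,0xab) ⇒ 0x28
lane  1: and(0x4c,0x87) ⇒ 0x04
lane  2: and(0x2e,0xa3) ⇒ 0x22
lane  3: tail/zero ⇒ 0x00

vd = [40, 4, 34, 0]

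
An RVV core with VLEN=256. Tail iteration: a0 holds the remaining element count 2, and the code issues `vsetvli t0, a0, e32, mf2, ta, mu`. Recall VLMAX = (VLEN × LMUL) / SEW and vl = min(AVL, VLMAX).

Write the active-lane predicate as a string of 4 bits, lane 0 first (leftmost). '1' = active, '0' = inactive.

predicate = 1100

VLMAX = VLEN×LMUL/SEW = 256×1/2/32 = 4
vl ← min(2, 4) = 2
bits (lane 0 leftmost): 1100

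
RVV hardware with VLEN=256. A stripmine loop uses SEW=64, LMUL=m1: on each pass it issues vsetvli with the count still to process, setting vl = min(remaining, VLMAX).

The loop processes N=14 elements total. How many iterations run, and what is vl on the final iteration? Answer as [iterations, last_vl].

VLMAX = VLEN×LMUL/SEW = 256×1/64 = 4
14 elements at 4/iter → 4 passes, remainder 2 on the last

[iterations, last_vl] = [4, 2]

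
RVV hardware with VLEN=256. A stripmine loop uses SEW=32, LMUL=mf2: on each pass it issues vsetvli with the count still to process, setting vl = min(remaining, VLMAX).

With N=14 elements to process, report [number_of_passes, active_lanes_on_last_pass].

VLMAX = VLEN×LMUL/SEW = 256×1/2/32 = 4
N=14: ⌈14/4⌉ = 4 iters; last vl = 14 − 3×4 = 2

[iterations, last_vl] = [4, 2]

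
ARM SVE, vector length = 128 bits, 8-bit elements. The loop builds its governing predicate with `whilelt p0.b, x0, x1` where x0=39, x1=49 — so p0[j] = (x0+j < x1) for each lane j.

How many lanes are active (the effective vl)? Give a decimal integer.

vl = 10

128-bit reg / 8-bit elem → 16 lanes
p0[j] = (39+j < 49); true for j=0..9 → 10 lanes set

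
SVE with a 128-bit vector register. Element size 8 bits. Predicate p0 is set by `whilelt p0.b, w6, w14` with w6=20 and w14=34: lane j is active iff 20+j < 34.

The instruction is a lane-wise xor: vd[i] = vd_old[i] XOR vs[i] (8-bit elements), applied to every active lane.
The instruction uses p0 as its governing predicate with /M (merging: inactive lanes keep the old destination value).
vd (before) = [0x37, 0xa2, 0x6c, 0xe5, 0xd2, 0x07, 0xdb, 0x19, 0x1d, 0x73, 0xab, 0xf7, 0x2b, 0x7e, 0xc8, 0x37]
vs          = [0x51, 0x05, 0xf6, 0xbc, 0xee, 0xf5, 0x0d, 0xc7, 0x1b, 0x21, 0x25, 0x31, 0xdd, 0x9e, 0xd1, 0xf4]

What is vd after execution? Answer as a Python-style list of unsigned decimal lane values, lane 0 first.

vd = [102, 167, 154, 89, 60, 242, 214, 222, 6, 82, 142, 198, 246, 224, 200, 55]

lane count: 128 div 8 = 16
active while 20+j < 34, i.e. j ∈ [0,14) capped at 16 ⇒ 14
vd[0] xor(0x37,0x51) -> 0x66
vd[1] xor(0xa2,0x05) -> 0xa7
vd[2] xor(0x6c,0xf6) -> 0x9a
vd[3] xor(0xe5,0xbc) -> 0x59
vd[4] xor(0xd2,0xee) -> 0x3c
vd[5] xor(0x07,0xf5) -> 0xf2
vd[6] xor(0xdb,0x0d) -> 0xd6
vd[7] xor(0x19,0xc7) -> 0xde
vd[8] xor(0x1d,0x1b) -> 0x06
vd[9] xor(0x73,0x21) -> 0x52
vd[10] xor(0xab,0x25) -> 0x8e
vd[11] xor(0xf7,0x31) -> 0xc6
vd[12] xor(0x2b,0xdd) -> 0xf6
vd[13] xor(0x7e,0x9e) -> 0xe0
vd[14] tail/keep -> 0xc8
vd[15] tail/keep -> 0x37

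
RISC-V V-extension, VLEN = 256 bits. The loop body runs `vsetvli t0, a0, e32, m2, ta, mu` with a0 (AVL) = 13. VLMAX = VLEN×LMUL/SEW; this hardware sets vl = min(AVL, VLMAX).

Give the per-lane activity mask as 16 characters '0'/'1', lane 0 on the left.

predicate = 1111111111111000

VLMAX = VLEN×LMUL/SEW = 256×2/32 = 16
vl ← min(13, 16) = 13
bits (lane 0 leftmost): 1111111111111000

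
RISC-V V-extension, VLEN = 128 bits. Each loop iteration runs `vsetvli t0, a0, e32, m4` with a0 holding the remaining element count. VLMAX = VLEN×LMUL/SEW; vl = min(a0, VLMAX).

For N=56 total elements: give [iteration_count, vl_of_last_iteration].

[iterations, last_vl] = [4, 8]

lanes per group: 128·4/32 = 16
N=56: ⌈56/16⌉ = 4 iters; last vl = 56 − 3×16 = 8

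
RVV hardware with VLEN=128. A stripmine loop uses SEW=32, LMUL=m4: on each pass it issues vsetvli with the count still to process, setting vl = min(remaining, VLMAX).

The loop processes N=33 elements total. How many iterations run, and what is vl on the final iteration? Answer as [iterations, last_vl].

VLMAX = (128 × 4) / 32 = 16 lanes
N=33: ⌈33/16⌉ = 3 iters; last vl = 33 − 2×16 = 1

[iterations, last_vl] = [3, 1]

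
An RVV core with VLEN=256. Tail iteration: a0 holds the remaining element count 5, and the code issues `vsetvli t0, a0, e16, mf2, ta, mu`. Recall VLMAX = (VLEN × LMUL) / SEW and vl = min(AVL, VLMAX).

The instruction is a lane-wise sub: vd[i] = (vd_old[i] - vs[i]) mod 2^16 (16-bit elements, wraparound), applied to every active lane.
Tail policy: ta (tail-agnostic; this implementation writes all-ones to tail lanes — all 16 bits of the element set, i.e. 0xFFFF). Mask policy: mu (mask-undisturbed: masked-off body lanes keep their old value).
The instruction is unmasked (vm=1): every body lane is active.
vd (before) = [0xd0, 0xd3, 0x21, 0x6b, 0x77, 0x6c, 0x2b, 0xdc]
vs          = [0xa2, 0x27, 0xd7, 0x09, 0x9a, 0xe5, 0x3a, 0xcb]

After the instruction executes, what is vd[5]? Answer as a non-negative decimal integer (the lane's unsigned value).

lanes per group: 256·1/2/16 = 8
vl ← min(5, 8) = 5
[0] sub(0xd0,0xa2) = 0x2e
[1] sub(0xd3,0x27) = 0xac
[2] sub(0x21,0xd7) = 0xff4a
[3] sub(0x6b,0x09) = 0x62
[4] sub(0x77,0x9a) = 0xffdd
[5] tail/ones = 0xffff
[6] tail/ones = 0xffff
[7] tail/ones = 0xffff

vd[5] = 65535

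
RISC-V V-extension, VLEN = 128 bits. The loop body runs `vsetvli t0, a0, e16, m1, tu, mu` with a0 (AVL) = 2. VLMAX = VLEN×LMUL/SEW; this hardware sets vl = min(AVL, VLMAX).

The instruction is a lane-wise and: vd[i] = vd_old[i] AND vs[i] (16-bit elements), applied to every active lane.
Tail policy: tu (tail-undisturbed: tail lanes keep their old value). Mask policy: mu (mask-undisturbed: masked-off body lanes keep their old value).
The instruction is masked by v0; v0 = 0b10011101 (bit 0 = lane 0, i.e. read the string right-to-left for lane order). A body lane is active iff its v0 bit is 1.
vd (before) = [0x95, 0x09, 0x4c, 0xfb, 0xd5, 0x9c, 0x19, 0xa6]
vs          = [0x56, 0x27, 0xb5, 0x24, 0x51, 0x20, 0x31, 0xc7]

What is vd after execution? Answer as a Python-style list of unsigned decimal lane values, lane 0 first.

vd = [20, 9, 76, 251, 213, 156, 25, 166]

VLMAX = (128 × 1) / 16 = 8 lanes
vl = min(AVL, VLMAX) = min(2, 8) = 2
[0] and(0x95,0x56) = 0x14
[1] mask-off/keep = 0x09
[2] tail/keep = 0x4c
[3] tail/keep = 0xfb
[4] tail/keep = 0xd5
[5] tail/keep = 0x9c
[6] tail/keep = 0x19
[7] tail/keep = 0xa6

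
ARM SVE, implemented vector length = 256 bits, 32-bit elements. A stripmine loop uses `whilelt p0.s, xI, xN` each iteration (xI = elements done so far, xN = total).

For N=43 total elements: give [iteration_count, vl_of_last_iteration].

[iterations, last_vl] = [6, 3]

register lanes = 256/32 = 8
N=43: ⌈43/8⌉ = 6 iters; last vl = 43 − 5×8 = 3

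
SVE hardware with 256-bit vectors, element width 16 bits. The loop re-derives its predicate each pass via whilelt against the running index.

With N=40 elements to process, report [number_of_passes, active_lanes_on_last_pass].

[iterations, last_vl] = [3, 8]

256-bit reg / 16-bit elem → 16 lanes
iterations = ceil(40/16) = 3; final-pass vl = 8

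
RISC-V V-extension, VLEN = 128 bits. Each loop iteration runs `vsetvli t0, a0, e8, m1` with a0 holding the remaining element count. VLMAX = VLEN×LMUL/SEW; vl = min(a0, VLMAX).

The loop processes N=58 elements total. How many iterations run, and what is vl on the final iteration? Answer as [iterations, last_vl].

[iterations, last_vl] = [4, 10]

VLMAX = VLEN×LMUL/SEW = 128×1/8 = 16
N=58: ⌈58/16⌉ = 4 iters; last vl = 58 − 3×16 = 10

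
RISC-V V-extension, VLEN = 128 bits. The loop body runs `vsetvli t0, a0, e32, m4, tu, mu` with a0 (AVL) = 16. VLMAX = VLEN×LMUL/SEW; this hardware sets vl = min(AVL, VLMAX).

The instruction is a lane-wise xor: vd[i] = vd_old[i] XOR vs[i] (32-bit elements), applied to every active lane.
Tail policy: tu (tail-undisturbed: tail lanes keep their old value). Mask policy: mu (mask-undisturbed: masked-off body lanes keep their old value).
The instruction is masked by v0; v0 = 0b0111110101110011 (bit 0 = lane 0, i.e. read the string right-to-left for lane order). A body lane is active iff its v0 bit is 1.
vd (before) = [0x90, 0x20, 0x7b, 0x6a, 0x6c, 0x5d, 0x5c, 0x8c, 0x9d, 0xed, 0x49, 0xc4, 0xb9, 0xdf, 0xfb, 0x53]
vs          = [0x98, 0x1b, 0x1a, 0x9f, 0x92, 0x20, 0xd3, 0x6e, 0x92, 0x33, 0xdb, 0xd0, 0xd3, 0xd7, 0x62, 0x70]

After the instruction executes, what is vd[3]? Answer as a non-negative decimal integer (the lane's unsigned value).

vd[3] = 106

lanes per group: 128·4/32 = 16
vl = min(AVL, VLMAX) = min(16, 16) = 16
lane  0: xor(0x90,0x98) ⇒ 0x08
lane  1: xor(0x20,0x1b) ⇒ 0x3b
lane  2: mask-off/keep ⇒ 0x7b
lane  3: mask-off/keep ⇒ 0x6a
lane  4: xor(0x6c,0x92) ⇒ 0xfe
lane  5: xor(0x5d,0x20) ⇒ 0x7d
lane  6: xor(0x5c,0xd3) ⇒ 0x8f
lane  7: mask-off/keep ⇒ 0x8c
lane  8: xor(0x9d,0x92) ⇒ 0x0f
lane  9: mask-off/keep ⇒ 0xed
lane 10: xor(0x49,0xdb) ⇒ 0x92
lane 11: xor(0xc4,0xd0) ⇒ 0x14
lane 12: xor(0xb9,0xd3) ⇒ 0x6a
lane 13: xor(0xdf,0xd7) ⇒ 0x08
lane 14: xor(0xfb,0x62) ⇒ 0x99
lane 15: mask-off/keep ⇒ 0x53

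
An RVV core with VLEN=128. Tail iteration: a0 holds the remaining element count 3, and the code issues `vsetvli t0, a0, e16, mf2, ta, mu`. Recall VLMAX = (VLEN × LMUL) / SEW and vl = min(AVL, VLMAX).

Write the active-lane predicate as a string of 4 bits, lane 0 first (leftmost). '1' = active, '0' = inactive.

predicate = 1110

VLMAX = (128 × 1/2) / 16 = 4 lanes
vl = min(AVL, VLMAX) = min(3, 4) = 3
bits (lane 0 leftmost): 1110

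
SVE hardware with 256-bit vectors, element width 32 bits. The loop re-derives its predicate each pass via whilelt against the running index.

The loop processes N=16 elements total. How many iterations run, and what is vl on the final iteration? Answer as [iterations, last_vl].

256-bit reg / 32-bit elem → 8 lanes
iterations = ceil(16/8) = 2; final-pass vl = 8

[iterations, last_vl] = [2, 8]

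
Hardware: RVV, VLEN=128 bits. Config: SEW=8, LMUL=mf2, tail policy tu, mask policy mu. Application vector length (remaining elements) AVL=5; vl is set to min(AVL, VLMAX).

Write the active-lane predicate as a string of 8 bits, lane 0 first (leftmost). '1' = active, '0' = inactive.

predicate = 11111000

VLMAX = (128 × 1/2) / 8 = 8 lanes
vl = min(AVL, VLMAX) = min(5, 8) = 5
bits (lane 0 leftmost): 11111000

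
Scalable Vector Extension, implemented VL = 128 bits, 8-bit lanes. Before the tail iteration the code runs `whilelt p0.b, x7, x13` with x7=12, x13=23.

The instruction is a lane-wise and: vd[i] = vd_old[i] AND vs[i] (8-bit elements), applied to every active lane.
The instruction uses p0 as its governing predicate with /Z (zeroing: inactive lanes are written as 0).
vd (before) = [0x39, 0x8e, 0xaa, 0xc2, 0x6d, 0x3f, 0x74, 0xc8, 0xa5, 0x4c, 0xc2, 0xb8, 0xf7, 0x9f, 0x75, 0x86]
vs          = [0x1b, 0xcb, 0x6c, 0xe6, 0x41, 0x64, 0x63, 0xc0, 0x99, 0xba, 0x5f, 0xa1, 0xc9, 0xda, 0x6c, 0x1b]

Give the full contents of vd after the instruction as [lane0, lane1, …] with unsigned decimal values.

lane count: 128 div 8 = 16
p0[j] = (12+j < 23); true for j=0..10 → 11 lanes set
lane  0: and(0x39,0x1b) ⇒ 0x19
lane  1: and(0x8e,0xcb) ⇒ 0x8a
lane  2: and(0xaa,0x6c) ⇒ 0x28
lane  3: and(0xc2,0xe6) ⇒ 0xc2
lane  4: and(0x6d,0x41) ⇒ 0x41
lane  5: and(0x3f,0x64) ⇒ 0x24
lane  6: and(0x74,0x63) ⇒ 0x60
lane  7: and(0xc8,0xc0) ⇒ 0xc0
lane  8: and(0xa5,0x99) ⇒ 0x81
lane  9: and(0x4c,0xba) ⇒ 0x08
lane 10: and(0xc2,0x5f) ⇒ 0x42
lane 11: tail/zero ⇒ 0x00
lane 12: tail/zero ⇒ 0x00
lane 13: tail/zero ⇒ 0x00
lane 14: tail/zero ⇒ 0x00
lane 15: tail/zero ⇒ 0x00

vd = [25, 138, 40, 194, 65, 36, 96, 192, 129, 8, 66, 0, 0, 0, 0, 0]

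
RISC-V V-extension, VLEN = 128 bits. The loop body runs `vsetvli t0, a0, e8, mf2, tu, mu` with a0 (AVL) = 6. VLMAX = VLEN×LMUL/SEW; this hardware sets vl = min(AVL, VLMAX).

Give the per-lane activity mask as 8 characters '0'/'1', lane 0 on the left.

predicate = 11111100

VLMAX = (128 × 1/2) / 8 = 8 lanes
vl ← min(6, 8) = 6
bits (lane 0 leftmost): 11111100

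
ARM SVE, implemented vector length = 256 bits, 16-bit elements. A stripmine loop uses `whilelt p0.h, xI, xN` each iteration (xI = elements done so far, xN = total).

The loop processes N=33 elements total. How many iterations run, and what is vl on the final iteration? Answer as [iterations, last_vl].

[iterations, last_vl] = [3, 1]

register lanes = 256/16 = 16
iterations = ceil(33/16) = 3; final-pass vl = 1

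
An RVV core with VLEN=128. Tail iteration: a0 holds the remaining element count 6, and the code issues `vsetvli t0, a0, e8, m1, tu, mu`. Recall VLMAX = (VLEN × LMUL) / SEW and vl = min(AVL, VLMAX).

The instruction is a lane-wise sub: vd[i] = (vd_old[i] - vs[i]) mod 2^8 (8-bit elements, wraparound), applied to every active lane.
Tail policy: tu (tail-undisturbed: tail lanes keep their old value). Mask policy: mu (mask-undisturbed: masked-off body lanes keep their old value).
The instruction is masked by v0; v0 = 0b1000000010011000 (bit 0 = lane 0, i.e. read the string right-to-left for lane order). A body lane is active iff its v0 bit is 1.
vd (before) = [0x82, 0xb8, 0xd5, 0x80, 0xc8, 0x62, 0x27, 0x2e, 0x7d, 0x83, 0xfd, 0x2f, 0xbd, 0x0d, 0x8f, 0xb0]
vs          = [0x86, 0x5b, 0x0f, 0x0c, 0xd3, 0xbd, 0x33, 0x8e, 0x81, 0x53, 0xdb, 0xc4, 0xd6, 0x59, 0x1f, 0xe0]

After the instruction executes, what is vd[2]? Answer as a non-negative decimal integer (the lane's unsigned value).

vd[2] = 213

VLMAX = (128 × 1) / 8 = 16 lanes
AVL=6 ≤ VLMAX=16, so vl = 6
  i=0: mask-off/keep → 130
  i=1: mask-off/keep → 184
  i=2: mask-off/keep → 213
  i=3: sub(0x80,0x0c) → 116
  i=4: sub(0xc8,0xd3) → 245
  i=5: mask-off/keep → 98
  i=6: tail/keep → 39
  i=7: tail/keep → 46
  i=8: tail/keep → 125
  i=9: tail/keep → 131
  i=10: tail/keep → 253
  i=11: tail/keep → 47
  i=12: tail/keep → 189
  i=13: tail/keep → 13
  i=14: tail/keep → 143
  i=15: tail/keep → 176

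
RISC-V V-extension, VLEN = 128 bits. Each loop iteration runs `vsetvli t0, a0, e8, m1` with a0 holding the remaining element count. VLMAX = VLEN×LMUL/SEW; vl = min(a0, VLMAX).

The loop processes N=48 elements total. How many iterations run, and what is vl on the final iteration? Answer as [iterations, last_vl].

VLMAX = VLEN×LMUL/SEW = 128×1/8 = 16
N=48: ⌈48/16⌉ = 3 iters; last vl = 48 − 2×16 = 16

[iterations, last_vl] = [3, 16]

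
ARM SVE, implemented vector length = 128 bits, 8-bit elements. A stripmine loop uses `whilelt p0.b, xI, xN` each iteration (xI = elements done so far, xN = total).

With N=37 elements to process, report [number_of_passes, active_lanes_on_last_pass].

[iterations, last_vl] = [3, 5]

register lanes = 128/8 = 16
iterations = ceil(37/16) = 3; final-pass vl = 5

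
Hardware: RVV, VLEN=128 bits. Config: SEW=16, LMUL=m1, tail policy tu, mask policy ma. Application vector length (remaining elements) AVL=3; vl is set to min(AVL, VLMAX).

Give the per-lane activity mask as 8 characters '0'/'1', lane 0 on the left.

predicate = 11100000

VLMAX = (128 × 1) / 16 = 8 lanes
AVL=3 ≤ VLMAX=8, so vl = 3
bits (lane 0 leftmost): 11100000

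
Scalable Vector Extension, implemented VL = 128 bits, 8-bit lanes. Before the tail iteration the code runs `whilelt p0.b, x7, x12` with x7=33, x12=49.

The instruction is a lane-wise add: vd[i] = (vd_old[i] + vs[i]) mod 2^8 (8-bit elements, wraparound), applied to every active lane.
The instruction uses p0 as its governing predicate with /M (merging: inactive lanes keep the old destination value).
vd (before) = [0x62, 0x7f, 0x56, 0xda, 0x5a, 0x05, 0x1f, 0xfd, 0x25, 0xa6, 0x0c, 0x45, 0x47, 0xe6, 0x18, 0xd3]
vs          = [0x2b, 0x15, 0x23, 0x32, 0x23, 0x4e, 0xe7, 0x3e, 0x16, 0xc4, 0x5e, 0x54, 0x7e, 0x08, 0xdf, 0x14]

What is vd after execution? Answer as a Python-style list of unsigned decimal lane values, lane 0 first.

128-bit reg / 8-bit elem → 16 lanes
p0[j] = (33+j < 49); true for j=0..15 → 16 lanes set
vd[0] add(0x62,0x2b) -> 0x8d
vd[1] add(0x7f,0x15) -> 0x94
vd[2] add(0x56,0x23) -> 0x79
vd[3] add(0xda,0x32) -> 0x0c
vd[4] add(0x5a,0x23) -> 0x7d
vd[5] add(0x05,0x4e) -> 0x53
vd[6] add(0x1f,0xe7) -> 0x06
vd[7] add(0xfd,0x3e) -> 0x3b
vd[8] add(0x25,0x16) -> 0x3b
vd[9] add(0xa6,0xc4) -> 0x6a
vd[10] add(0x0c,0x5e) -> 0x6a
vd[11] add(0x45,0x54) -> 0x99
vd[12] add(0x47,0x7e) -> 0xc5
vd[13] add(0xe6,0x08) -> 0xee
vd[14] add(0x18,0xdf) -> 0xf7
vd[15] add(0xd3,0x14) -> 0xe7

vd = [141, 148, 121, 12, 125, 83, 6, 59, 59, 106, 106, 153, 197, 238, 247, 231]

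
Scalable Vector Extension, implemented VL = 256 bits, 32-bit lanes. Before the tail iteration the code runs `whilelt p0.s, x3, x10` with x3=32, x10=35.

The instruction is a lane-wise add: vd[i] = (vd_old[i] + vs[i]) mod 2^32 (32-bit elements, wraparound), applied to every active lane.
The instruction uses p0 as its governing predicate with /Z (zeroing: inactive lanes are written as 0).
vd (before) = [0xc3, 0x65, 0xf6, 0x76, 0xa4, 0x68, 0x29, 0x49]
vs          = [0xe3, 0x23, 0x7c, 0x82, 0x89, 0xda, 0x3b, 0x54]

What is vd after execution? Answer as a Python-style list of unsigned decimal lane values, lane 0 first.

vd = [422, 136, 370, 0, 0, 0, 0, 0]

256-bit reg / 32-bit elem → 8 lanes
active while 32+j < 35, i.e. j ∈ [0,3) capped at 8 ⇒ 3
lane  0: add(0xc3,0xe3) ⇒ 0x1a6
lane  1: add(0x65,0x23) ⇒ 0x88
lane  2: add(0xf6,0x7c) ⇒ 0x172
lane  3: tail/zero ⇒ 0x00
lane  4: tail/zero ⇒ 0x00
lane  5: tail/zero ⇒ 0x00
lane  6: tail/zero ⇒ 0x00
lane  7: tail/zero ⇒ 0x00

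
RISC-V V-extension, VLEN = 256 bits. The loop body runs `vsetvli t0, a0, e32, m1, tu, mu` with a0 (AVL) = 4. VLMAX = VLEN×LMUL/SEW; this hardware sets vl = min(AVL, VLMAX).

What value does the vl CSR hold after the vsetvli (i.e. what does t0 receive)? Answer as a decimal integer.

VLMAX = VLEN×LMUL/SEW = 256×1/32 = 8
vl ← min(4, 8) = 4

vl = 4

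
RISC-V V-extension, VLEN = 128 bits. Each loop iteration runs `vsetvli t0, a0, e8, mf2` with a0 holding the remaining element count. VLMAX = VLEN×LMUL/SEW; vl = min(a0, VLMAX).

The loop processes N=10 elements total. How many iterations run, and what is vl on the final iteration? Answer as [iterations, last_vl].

[iterations, last_vl] = [2, 2]

VLMAX = (128 × 1/2) / 8 = 8 lanes
iterations = ceil(10/8) = 2; final-pass vl = 2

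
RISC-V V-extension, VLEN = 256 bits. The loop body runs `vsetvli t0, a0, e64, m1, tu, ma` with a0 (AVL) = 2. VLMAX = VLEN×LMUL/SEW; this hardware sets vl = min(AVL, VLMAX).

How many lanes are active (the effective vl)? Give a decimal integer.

vl = 2

VLMAX = VLEN×LMUL/SEW = 256×1/64 = 4
AVL=2 ≤ VLMAX=4, so vl = 2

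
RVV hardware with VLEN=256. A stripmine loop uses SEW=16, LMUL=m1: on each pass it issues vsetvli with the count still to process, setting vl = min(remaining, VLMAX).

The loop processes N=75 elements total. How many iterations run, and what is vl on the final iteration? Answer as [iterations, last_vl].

[iterations, last_vl] = [5, 11]

lanes per group: 256·1/16 = 16
N=75: ⌈75/16⌉ = 5 iters; last vl = 75 − 4×16 = 11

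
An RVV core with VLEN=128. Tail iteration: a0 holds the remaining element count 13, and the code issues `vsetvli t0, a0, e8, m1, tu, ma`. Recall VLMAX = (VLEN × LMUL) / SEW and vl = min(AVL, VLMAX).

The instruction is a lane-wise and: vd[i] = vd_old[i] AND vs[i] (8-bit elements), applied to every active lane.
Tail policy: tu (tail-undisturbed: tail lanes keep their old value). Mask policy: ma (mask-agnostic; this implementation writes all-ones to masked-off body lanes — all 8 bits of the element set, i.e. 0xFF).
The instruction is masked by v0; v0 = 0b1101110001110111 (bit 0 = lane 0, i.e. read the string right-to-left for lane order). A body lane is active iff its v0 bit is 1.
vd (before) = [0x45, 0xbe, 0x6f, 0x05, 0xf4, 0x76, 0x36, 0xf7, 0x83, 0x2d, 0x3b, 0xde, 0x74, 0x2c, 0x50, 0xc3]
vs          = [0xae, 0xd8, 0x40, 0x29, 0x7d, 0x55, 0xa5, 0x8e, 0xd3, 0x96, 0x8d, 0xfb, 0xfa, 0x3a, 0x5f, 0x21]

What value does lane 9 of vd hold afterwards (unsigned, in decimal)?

vd[9] = 255

VLMAX = (128 × 1) / 8 = 16 lanes
vl ← min(13, 16) = 13
vd[0] and(0x45,0xae) -> 0x04
vd[1] and(0xbe,0xd8) -> 0x98
vd[2] and(0x6f,0x40) -> 0x40
vd[3] mask-off/ones -> 0xff
vd[4] and(0xf4,0x7d) -> 0x74
vd[5] and(0x76,0x55) -> 0x54
vd[6] and(0x36,0xa5) -> 0x24
vd[7] mask-off/ones -> 0xff
vd[8] mask-off/ones -> 0xff
vd[9] mask-off/ones -> 0xff
vd[10] and(0x3b,0x8d) -> 0x09
vd[11] and(0xde,0xfb) -> 0xda
vd[12] and(0x74,0xfa) -> 0x70
vd[13] tail/keep -> 0x2c
vd[14] tail/keep -> 0x50
vd[15] tail/keep -> 0xc3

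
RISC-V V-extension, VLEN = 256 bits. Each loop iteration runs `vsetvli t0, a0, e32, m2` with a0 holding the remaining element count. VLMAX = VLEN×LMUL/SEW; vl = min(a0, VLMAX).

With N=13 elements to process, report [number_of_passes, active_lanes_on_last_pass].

[iterations, last_vl] = [1, 13]

VLMAX = VLEN×LMUL/SEW = 256×2/32 = 16
iterations = ceil(13/16) = 1; final-pass vl = 13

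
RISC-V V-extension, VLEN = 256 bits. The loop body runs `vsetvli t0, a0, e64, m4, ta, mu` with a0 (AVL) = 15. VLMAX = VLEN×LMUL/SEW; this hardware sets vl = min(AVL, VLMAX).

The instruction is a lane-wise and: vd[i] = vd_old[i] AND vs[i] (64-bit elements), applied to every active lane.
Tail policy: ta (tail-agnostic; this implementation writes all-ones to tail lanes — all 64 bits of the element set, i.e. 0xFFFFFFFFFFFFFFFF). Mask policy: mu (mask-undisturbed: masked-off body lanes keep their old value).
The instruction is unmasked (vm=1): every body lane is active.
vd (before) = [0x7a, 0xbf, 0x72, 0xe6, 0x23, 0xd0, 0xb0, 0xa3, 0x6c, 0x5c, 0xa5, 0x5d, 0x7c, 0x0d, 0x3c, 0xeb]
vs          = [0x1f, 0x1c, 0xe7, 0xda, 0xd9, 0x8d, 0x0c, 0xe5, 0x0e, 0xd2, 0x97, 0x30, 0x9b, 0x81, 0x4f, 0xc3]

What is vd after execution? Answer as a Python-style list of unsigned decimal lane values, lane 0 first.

vd = [26, 28, 98, 194, 1, 128, 0, 161, 12, 80, 133, 16, 24, 1, 12, 18446744073709551615]

VLMAX = (256 × 4) / 64 = 16 lanes
AVL=15 ≤ VLMAX=16, so vl = 15
lane  0: and(0x7a,0x1f) ⇒ 0x1a
lane  1: and(0xbf,0x1c) ⇒ 0x1c
lane  2: and(0x72,0xe7) ⇒ 0x62
lane  3: and(0xe6,0xda) ⇒ 0xc2
lane  4: and(0x23,0xd9) ⇒ 0x01
lane  5: and(0xd0,0x8d) ⇒ 0x80
lane  6: and(0xb0,0x0c) ⇒ 0x00
lane  7: and(0xa3,0xe5) ⇒ 0xa1
lane  8: and(0x6c,0x0e) ⇒ 0x0c
lane  9: and(0x5c,0xd2) ⇒ 0x50
lane 10: and(0xa5,0x97) ⇒ 0x85
lane 11: and(0x5d,0x30) ⇒ 0x10
lane 12: and(0x7c,0x9b) ⇒ 0x18
lane 13: and(0x0d,0x81) ⇒ 0x01
lane 14: and(0x3c,0x4f) ⇒ 0x0c
lane 15: tail/ones ⇒ 0xffffffffffffffff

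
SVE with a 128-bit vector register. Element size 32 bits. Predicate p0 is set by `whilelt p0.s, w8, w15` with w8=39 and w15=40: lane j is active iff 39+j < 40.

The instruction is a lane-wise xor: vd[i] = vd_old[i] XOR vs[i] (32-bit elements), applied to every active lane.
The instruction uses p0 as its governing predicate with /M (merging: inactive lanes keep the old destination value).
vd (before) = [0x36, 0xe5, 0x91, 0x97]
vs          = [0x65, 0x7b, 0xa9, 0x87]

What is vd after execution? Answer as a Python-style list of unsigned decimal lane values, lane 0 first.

128-bit reg / 32-bit elem → 4 lanes
active while 39+j < 40, i.e. j ∈ [0,1) capped at 4 ⇒ 1
[0] xor(0x36,0x65) = 0x53
[1] tail/keep = 0xe5
[2] tail/keep = 0x91
[3] tail/keep = 0x97

vd = [83, 229, 145, 151]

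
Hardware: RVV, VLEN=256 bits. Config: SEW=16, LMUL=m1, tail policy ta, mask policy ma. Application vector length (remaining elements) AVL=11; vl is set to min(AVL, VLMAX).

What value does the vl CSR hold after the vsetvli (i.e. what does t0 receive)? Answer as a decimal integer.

vl = 11

VLMAX = (256 × 1) / 16 = 16 lanes
vl ← min(11, 16) = 11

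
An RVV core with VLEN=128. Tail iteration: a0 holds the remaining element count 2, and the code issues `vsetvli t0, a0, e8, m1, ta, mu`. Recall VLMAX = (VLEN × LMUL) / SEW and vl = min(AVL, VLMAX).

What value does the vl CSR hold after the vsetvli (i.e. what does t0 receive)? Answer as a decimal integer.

VLMAX = (128 × 1) / 8 = 16 lanes
vl ← min(2, 16) = 2

vl = 2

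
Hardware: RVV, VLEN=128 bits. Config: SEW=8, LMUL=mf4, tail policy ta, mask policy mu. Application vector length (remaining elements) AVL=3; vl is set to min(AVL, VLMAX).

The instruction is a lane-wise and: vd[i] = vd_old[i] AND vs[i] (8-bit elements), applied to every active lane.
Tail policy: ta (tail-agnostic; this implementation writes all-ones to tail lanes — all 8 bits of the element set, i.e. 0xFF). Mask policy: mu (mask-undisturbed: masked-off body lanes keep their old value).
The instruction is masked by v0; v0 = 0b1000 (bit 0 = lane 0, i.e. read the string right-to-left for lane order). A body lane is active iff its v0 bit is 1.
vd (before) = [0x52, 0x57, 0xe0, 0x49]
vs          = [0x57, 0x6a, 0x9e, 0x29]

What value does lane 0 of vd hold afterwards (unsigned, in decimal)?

vd[0] = 82

VLMAX = VLEN×LMUL/SEW = 128×1/4/8 = 4
vl ← min(3, 4) = 3
  i=0: mask-off/keep → 82
  i=1: mask-off/keep → 87
  i=2: mask-off/keep → 224
  i=3: tail/ones → 255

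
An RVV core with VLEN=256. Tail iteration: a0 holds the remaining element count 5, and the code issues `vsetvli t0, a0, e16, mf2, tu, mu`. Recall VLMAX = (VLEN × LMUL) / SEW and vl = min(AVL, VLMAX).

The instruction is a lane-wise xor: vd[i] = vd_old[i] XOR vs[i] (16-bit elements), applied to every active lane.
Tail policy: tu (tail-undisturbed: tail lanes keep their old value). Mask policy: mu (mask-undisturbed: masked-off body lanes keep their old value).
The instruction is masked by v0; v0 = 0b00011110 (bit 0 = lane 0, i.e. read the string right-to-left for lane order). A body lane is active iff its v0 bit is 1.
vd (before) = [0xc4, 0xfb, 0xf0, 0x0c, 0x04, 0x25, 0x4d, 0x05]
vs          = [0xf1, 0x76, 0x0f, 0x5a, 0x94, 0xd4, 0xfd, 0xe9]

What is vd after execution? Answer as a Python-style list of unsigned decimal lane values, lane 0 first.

vd = [196, 141, 255, 86, 144, 37, 77, 5]

VLMAX = (256 × 1/2) / 16 = 8 lanes
vl ← min(5, 8) = 5
lane  0: mask-off/keep ⇒ 0xc4
lane  1: xor(0xfb,0x76) ⇒ 0x8d
lane  2: xor(0xf0,0x0f) ⇒ 0xff
lane  3: xor(0x0c,0x5a) ⇒ 0x56
lane  4: xor(0x04,0x94) ⇒ 0x90
lane  5: tail/keep ⇒ 0x25
lane  6: tail/keep ⇒ 0x4d
lane  7: tail/keep ⇒ 0x05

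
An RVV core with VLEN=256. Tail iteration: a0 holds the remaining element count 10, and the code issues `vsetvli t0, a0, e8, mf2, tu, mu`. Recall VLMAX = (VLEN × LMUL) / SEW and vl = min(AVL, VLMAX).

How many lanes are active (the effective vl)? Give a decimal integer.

vl = 10

VLMAX = (256 × 1/2) / 8 = 16 lanes
AVL=10 ≤ VLMAX=16, so vl = 10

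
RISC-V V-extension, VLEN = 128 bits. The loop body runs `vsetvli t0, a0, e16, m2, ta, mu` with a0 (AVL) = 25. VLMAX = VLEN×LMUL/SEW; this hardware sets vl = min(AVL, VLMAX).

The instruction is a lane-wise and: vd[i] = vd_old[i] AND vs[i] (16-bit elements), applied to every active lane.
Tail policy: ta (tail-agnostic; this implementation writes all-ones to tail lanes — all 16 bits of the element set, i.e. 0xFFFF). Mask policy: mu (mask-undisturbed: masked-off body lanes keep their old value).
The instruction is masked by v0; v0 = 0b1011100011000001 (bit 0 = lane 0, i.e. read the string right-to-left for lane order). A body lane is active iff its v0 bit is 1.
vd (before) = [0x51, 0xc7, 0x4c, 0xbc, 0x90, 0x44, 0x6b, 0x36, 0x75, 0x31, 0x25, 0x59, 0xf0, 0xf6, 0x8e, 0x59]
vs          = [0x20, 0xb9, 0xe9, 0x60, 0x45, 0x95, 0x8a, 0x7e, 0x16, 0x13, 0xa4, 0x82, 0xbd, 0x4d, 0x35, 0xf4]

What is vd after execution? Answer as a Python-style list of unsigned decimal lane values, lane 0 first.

vd = [0, 199, 76, 188, 144, 68, 10, 54, 117, 49, 37, 0, 176, 68, 142, 80]

VLMAX = VLEN×LMUL/SEW = 128×2/16 = 16
AVL=25 > VLMAX=16, so vl = 16
lane  0: and(0x51,0x20) ⇒ 0x00
lane  1: mask-off/keep ⇒ 0xc7
lane  2: mask-off/keep ⇒ 0x4c
lane  3: mask-off/keep ⇒ 0xbc
lane  4: mask-off/keep ⇒ 0x90
lane  5: mask-off/keep ⇒ 0x44
lane  6: and(0x6b,0x8a) ⇒ 0x0a
lane  7: and(0x36,0x7e) ⇒ 0x36
lane  8: mask-off/keep ⇒ 0x75
lane  9: mask-off/keep ⇒ 0x31
lane 10: mask-off/keep ⇒ 0x25
lane 11: and(0x59,0x82) ⇒ 0x00
lane 12: and(0xf0,0xbd) ⇒ 0xb0
lane 13: and(0xf6,0x4d) ⇒ 0x44
lane 14: mask-off/keep ⇒ 0x8e
lane 15: and(0x59,0xf4) ⇒ 0x50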